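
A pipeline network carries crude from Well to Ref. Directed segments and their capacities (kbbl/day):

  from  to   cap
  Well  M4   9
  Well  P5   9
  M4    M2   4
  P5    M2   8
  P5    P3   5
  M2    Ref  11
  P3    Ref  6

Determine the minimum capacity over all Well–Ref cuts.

13

Augment Well→M4→M2→Ref: bottleneck 4, flow now 4.
Augment Well→P5→M2→Ref: bottleneck 7, flow now 11.
Augment Well→P5→P3→Ref: bottleneck 2, flow now 13.
No augmenting path remains; maximum flow = 13.
By max-flow min-cut, the minimum cut capacity equals the max flow.
In the residual graph, reachable from Well: {Well, M4}.
Min-cut edges: Well→P5 (9), M4→M2 (4); capacity 9 + 4 = 13.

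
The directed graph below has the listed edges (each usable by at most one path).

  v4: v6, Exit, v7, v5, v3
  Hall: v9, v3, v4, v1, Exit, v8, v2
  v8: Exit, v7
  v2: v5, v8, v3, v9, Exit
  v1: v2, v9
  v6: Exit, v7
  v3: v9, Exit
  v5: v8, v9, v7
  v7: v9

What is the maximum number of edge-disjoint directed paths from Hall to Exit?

5

Assign every edge capacity 1; by Menger, the answer equals the max flow.
Path Hall→Exit (+1); total 1.
Path Hall→v2→Exit (+1); total 2.
Path Hall→v3→Exit (+1); total 3.
Path Hall→v4→Exit (+1); total 4.
Path Hall→v8→Exit (+1); total 5.
No residual Hall→Exit path; max flow = 5.
Certifying cut of size 5: {Hall→Exit, Hall→v4, v2→Exit, v3→Exit, v8→Exit}.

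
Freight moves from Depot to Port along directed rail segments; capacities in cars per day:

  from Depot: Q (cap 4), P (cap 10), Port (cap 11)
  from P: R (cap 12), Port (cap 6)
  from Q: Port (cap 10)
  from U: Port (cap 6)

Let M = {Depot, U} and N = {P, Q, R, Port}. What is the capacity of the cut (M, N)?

Edges leaving {Depot, U}: Depot→P (10), Depot→Q (4), Depot→Port (11), U→Port (6).
Cut capacity = 10 + 4 + 11 + 6 = 31.

31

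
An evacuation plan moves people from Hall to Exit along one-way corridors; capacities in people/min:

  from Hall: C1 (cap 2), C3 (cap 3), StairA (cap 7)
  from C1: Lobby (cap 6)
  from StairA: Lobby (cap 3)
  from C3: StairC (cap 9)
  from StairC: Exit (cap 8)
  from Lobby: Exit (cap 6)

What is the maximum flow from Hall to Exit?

Augment Hall→C1→Lobby→Exit: bottleneck 2, flow now 2.
Augment Hall→StairA→Lobby→Exit: bottleneck 3, flow now 5.
Augment Hall→C3→StairC→Exit: bottleneck 3, flow now 8.
No augmenting path remains; maximum flow = 8.
In the residual graph, reachable from Hall: {Hall, StairA}.
Min-cut edges: Hall→C1 (2), Hall→C3 (3), StairA→Lobby (3); capacity 2 + 3 + 3 = 8.
This cut is saturated, so no flow can exceed 8.

8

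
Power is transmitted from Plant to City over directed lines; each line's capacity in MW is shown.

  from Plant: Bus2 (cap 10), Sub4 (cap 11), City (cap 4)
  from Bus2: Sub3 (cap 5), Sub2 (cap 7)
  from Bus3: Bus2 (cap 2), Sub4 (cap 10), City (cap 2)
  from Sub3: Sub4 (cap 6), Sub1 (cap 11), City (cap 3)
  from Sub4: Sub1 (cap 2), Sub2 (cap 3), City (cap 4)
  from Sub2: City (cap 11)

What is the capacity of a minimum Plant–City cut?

21

Augment Plant→City: bottleneck 4, flow now 4.
Augment Plant→Sub4→City: bottleneck 4, flow now 8.
Augment Plant→Bus2→Sub3→City: bottleneck 3, flow now 11.
Augment Plant→Bus2→Sub2→City: bottleneck 7, flow now 18.
Augment Plant→Sub4→Sub2→City: bottleneck 3, flow now 21.
No augmenting path remains; maximum flow = 21.
By max-flow min-cut, the minimum cut capacity equals the max flow.
In the residual graph, reachable from Plant: {Plant, Sub4, Sub1}.
Min-cut edges: Plant→Bus2 (10), Plant→City (4), Sub4→Sub2 (3), Sub4→City (4); capacity 10 + 4 + 3 + 4 = 21.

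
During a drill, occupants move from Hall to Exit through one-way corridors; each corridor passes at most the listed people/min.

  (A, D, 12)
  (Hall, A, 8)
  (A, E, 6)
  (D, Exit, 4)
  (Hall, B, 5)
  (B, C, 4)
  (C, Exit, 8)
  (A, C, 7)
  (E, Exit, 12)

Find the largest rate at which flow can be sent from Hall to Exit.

12

Augment Hall→A→C→Exit: bottleneck 7, flow now 7.
Augment Hall→A→D→Exit: bottleneck 1, flow now 8.
Augment Hall→B→C→Exit: bottleneck 1, flow now 9.
Augment Hall→B→C→A→D→Exit: bottleneck 3, flow now 12. (uses reverse residual edge)
No augmenting path remains; maximum flow = 12.
In the residual graph, reachable from Hall: {Hall, B}.
Min-cut edges: Hall→A (8), B→C (4); capacity 8 + 4 = 12.
This cut is saturated, so no flow can exceed 12.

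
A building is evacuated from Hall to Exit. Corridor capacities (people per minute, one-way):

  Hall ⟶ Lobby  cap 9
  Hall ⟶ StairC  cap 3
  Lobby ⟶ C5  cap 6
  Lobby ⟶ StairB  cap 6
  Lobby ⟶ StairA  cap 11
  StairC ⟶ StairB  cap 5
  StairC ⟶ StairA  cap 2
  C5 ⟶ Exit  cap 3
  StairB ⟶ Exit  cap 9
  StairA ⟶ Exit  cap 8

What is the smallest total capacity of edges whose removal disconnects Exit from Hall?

12

Augment Hall→Lobby→C5→Exit: bottleneck 3, flow now 3.
Augment Hall→Lobby→StairB→Exit: bottleneck 6, flow now 9.
Augment Hall→StairC→StairB→Exit: bottleneck 3, flow now 12.
No augmenting path remains; maximum flow = 12.
By max-flow min-cut, the minimum cut capacity equals the max flow.
In the residual graph, reachable from Hall: {Hall}.
Min-cut edges: Hall→Lobby (9), Hall→StairC (3); capacity 9 + 3 = 12.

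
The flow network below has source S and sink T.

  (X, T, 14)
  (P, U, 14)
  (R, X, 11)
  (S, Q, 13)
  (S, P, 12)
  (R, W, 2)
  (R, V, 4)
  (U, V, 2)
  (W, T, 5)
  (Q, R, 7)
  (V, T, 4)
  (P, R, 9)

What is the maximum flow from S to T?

Augment S→P→R→V→T: bottleneck 4, flow now 4.
Augment S→P→R→W→T: bottleneck 2, flow now 6.
Augment S→P→R→X→T: bottleneck 3, flow now 9.
Augment S→Q→R→X→T: bottleneck 7, flow now 16.
Augment S→P→U→V→R→X→T: bottleneck 1, flow now 17. (uses reverse residual edge)
No augmenting path remains; maximum flow = 17.
In the residual graph, reachable from S: {S, P, Q, R, U, V}.
Min-cut edges: R→W (2), R→X (11), V→T (4); capacity 2 + 11 + 4 = 17.
This cut is saturated, so no flow can exceed 17.

17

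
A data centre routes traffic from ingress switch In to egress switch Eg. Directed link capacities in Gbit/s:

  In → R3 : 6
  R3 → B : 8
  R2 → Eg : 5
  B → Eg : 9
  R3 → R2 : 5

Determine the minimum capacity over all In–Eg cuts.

Augment In→R3→R2→Eg: bottleneck 5, flow now 5.
Augment In→R3→B→Eg: bottleneck 1, flow now 6.
No augmenting path remains; maximum flow = 6.
By max-flow min-cut, the minimum cut capacity equals the max flow.
In the residual graph, reachable from In: {In}.
Min-cut edges: In→R3 (6); capacity 6 = 6.

6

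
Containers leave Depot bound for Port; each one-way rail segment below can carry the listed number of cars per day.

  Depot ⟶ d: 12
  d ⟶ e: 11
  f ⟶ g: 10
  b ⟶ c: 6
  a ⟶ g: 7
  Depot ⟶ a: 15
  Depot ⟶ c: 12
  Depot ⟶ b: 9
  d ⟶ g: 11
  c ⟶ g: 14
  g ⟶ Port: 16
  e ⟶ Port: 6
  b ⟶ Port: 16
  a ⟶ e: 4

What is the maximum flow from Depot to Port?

31

Augment Depot→b→Port: bottleneck 9, flow now 9.
Augment Depot→a→e→Port: bottleneck 4, flow now 13.
Augment Depot→a→g→Port: bottleneck 7, flow now 20.
Augment Depot→c→g→Port: bottleneck 9, flow now 29.
Augment Depot→d→e→Port: bottleneck 2, flow now 31.
No augmenting path remains; maximum flow = 31.
In the residual graph, reachable from Depot: {Depot, a, c, d, e, g}.
Min-cut edges: Depot→b (9), e→Port (6), g→Port (16); capacity 9 + 6 + 16 = 31.
This cut is saturated, so no flow can exceed 31.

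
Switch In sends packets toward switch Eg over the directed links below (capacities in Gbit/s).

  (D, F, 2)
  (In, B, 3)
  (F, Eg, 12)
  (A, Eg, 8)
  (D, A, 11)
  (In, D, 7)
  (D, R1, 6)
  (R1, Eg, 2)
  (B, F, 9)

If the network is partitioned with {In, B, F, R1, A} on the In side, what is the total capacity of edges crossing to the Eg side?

29

Edges leaving {In, B, F, R1, A}: In→D (7), F→Eg (12), R1→Eg (2), A→Eg (8).
Cut capacity = 7 + 12 + 2 + 8 = 29.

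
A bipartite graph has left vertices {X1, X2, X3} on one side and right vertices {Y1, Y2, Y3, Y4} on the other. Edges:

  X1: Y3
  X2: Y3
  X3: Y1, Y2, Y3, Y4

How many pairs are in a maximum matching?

2

Unit-capacity flow: source→left, listed edges, right→sink; max matching = max flow.
Augmenting path X1→Y3 (+1); matched 1.
Augmenting path X3→Y1 (+1); matched 2.
No augmenting path remains; maximum matching = 2.
König certificate: {X3, Y3} is a vertex cover of size 2 (every listed pair touches it), so no matching can be larger.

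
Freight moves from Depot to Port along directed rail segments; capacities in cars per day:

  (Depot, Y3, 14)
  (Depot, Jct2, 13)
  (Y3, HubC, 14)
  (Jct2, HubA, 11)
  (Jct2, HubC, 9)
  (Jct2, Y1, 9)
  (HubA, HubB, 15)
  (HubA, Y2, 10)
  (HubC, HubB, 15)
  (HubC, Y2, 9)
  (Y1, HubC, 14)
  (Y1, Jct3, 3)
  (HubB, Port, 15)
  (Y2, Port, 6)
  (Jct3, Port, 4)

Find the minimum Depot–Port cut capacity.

24

Augment Depot→Y3→HubC→HubB→Port: bottleneck 14, flow now 14.
Augment Depot→Jct2→HubA→HubB→Port: bottleneck 1, flow now 15.
Augment Depot→Jct2→HubA→Y2→Port: bottleneck 6, flow now 21.
Augment Depot→Jct2→Y1→Jct3→Port: bottleneck 3, flow now 24.
No augmenting path remains; maximum flow = 24.
By max-flow min-cut, the minimum cut capacity equals the max flow.
In the residual graph, reachable from Depot: {Depot, Y3, Jct2, HubA, HubC, Y1, HubB, Y2}.
Min-cut edges: Y1→Jct3 (3), HubB→Port (15), Y2→Port (6); capacity 3 + 15 + 6 = 24.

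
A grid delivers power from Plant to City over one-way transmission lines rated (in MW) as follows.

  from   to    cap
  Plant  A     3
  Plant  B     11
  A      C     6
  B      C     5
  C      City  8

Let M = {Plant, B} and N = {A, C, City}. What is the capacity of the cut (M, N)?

Edges leaving {Plant, B}: Plant→A (3), B→C (5).
Cut capacity = 3 + 5 = 8.

8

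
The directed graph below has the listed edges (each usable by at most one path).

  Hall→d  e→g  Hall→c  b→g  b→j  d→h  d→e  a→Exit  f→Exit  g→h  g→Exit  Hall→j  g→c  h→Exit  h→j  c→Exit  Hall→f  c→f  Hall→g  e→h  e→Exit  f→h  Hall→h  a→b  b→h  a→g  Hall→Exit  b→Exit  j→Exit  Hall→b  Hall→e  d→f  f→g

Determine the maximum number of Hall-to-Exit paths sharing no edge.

8

Assign every edge capacity 1; by Menger, the answer equals the max flow.
Path Hall→Exit (+1); total 1.
Path Hall→b→Exit (+1); total 2.
Path Hall→c→Exit (+1); total 3.
Path Hall→e→Exit (+1); total 4.
Path Hall→f→Exit (+1); total 5.
Path Hall→g→Exit (+1); total 6.
Path Hall→h→Exit (+1); total 7.
Path Hall→j→Exit (+1); total 8.
No residual Hall→Exit path; max flow = 8.
Certifying cut of size 8: {Hall→Exit, Hall→b, c→Exit, e→Exit, f→Exit, g→Exit, h→Exit, j→Exit}.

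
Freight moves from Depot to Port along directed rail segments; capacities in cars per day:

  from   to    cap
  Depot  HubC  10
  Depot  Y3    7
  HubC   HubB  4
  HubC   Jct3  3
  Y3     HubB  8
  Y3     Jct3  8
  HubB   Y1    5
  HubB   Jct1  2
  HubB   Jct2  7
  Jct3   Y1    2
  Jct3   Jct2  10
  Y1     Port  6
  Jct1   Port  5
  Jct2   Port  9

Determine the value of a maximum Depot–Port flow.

14

Augment Depot→HubC→HubB→Y1→Port: bottleneck 4, flow now 4.
Augment Depot→HubC→Jct3→Y1→Port: bottleneck 2, flow now 6.
Augment Depot→HubC→Jct3→Jct2→Port: bottleneck 1, flow now 7.
Augment Depot→Y3→HubB→Jct1→Port: bottleneck 2, flow now 9.
Augment Depot→Y3→HubB→Jct2→Port: bottleneck 5, flow now 14.
No augmenting path remains; maximum flow = 14.
In the residual graph, reachable from Depot: {Depot, HubC}.
Min-cut edges: Depot→Y3 (7), HubC→HubB (4), HubC→Jct3 (3); capacity 7 + 4 + 3 = 14.
This cut is saturated, so no flow can exceed 14.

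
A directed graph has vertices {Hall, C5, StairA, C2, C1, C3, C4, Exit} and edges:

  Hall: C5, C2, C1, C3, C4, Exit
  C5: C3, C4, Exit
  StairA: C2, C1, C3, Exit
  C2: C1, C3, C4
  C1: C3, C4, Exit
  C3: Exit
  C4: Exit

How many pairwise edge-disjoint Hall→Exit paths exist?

5

Assign every edge capacity 1; by Menger, the answer equals the max flow.
Path Hall→Exit (+1); total 1.
Path Hall→C5→Exit (+1); total 2.
Path Hall→C1→Exit (+1); total 3.
Path Hall→C3→Exit (+1); total 4.
Path Hall→C4→Exit (+1); total 5.
No residual Hall→Exit path; max flow = 5.
Certifying cut of size 5: {C1→Exit, C3→Exit, C4→Exit, Hall→C5, Hall→Exit}.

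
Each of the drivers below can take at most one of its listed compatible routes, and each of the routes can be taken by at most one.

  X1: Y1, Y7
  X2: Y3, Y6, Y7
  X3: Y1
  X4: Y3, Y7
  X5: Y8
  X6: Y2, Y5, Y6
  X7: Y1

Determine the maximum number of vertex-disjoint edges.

Unit-capacity flow: source→left, listed edges, right→sink; max matching = max flow.
Augmenting path X1→Y1 (+1); matched 1.
Augmenting path X2→Y3 (+1); matched 2.
Augmenting path X4→Y7 (+1); matched 3.
Augmenting path X5→Y8 (+1); matched 4.
Augmenting path X6→Y2 (+1); matched 5.
Augmenting path X3→Y1→X1→Y7→X4→Y3→X2→Y6 (+1); matched 6.
No augmenting path remains; maximum matching = 6.
König certificate: {X1, X2, X4, X5, X6, Y1} is a vertex cover of size 6 (every listed pair touches it), so no matching can be larger.

6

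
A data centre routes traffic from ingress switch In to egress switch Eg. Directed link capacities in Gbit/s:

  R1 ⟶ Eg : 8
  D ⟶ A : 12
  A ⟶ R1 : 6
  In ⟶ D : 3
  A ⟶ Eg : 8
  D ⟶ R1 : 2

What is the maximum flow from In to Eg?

Augment In→D→R1→Eg: bottleneck 2, flow now 2.
Augment In→D→A→Eg: bottleneck 1, flow now 3.
No augmenting path remains; maximum flow = 3.
In the residual graph, reachable from In: {In}.
Min-cut edges: In→D (3); capacity 3 = 3.
This cut is saturated, so no flow can exceed 3.

3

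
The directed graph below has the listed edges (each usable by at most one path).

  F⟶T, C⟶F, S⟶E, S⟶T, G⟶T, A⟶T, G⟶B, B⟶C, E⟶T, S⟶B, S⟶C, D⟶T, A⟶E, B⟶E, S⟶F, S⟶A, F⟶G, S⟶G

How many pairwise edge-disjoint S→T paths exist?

5

Assign every edge capacity 1; by Menger, the answer equals the max flow.
Path S→T (+1); total 1.
Path S→A→T (+1); total 2.
Path S→E→T (+1); total 3.
Path S→F→T (+1); total 4.
Path S→G→T (+1); total 5.
No residual S→T path; max flow = 5.
Certifying cut of size 5: {E→T, F→T, G→T, S→A, S→T}.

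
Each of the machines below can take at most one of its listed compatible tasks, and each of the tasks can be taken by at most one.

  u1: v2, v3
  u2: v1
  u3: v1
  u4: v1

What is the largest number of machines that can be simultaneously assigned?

Unit-capacity flow: source→left, listed edges, right→sink; max matching = max flow.
Augmenting path u1→v2 (+1); matched 1.
Augmenting path u2→v1 (+1); matched 2.
No augmenting path remains; maximum matching = 2.
König certificate: {u1, v1} is a vertex cover of size 2 (every listed pair touches it), so no matching can be larger.

2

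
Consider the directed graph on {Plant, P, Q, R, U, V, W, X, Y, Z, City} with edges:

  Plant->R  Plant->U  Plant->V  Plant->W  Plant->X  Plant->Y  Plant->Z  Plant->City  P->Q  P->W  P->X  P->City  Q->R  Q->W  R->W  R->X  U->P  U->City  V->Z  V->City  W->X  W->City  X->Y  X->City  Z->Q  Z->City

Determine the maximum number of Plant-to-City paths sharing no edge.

6

Assign every edge capacity 1; by Menger, the answer equals the max flow.
Path Plant→City (+1); total 1.
Path Plant→U→City (+1); total 2.
Path Plant→V→City (+1); total 3.
Path Plant→W→City (+1); total 4.
Path Plant→X→City (+1); total 5.
Path Plant→Z→City (+1); total 6.
No residual Plant→City path; max flow = 6.
Certifying cut of size 6: {Plant→City, Plant→U, Plant→V, Plant→Z, W→City, X→City}.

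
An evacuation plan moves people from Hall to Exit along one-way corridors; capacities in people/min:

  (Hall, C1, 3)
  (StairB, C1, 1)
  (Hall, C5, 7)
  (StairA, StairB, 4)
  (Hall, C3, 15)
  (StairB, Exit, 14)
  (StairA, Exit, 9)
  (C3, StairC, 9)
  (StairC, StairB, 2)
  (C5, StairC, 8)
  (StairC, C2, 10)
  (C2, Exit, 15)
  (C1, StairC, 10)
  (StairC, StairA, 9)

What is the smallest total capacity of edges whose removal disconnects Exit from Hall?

Augment Hall→C3→StairC→C2→Exit: bottleneck 9, flow now 9.
Augment Hall→C1→StairC→C2→Exit: bottleneck 1, flow now 10.
Augment Hall→C1→StairC→StairA→Exit: bottleneck 2, flow now 12.
Augment Hall→C5→StairC→StairA→Exit: bottleneck 7, flow now 19.
No augmenting path remains; maximum flow = 19.
By max-flow min-cut, the minimum cut capacity equals the max flow.
In the residual graph, reachable from Hall: {Hall, C3}.
Min-cut edges: Hall→C1 (3), Hall→C5 (7), C3→StairC (9); capacity 3 + 7 + 9 = 19.

19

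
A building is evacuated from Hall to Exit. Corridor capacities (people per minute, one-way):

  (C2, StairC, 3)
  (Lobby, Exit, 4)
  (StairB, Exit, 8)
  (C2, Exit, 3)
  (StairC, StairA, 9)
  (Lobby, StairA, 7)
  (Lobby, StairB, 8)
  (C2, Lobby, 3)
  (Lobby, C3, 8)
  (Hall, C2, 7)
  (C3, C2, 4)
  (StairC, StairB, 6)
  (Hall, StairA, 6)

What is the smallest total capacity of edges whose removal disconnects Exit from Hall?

Augment Hall→C2→Exit: bottleneck 3, flow now 3.
Augment Hall→C2→Lobby→Exit: bottleneck 3, flow now 6.
Augment Hall→C2→StairC→StairB→Exit: bottleneck 1, flow now 7.
No augmenting path remains; maximum flow = 7.
By max-flow min-cut, the minimum cut capacity equals the max flow.
In the residual graph, reachable from Hall: {Hall, StairA}.
Min-cut edges: Hall→C2 (7); capacity 7 = 7.

7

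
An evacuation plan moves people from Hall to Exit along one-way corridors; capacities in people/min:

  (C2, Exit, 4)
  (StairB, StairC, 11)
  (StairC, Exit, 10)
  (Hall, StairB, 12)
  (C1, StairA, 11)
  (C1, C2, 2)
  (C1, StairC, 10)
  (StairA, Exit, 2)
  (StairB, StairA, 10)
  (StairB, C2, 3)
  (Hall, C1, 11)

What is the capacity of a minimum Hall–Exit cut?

Augment Hall→C1→StairA→Exit: bottleneck 2, flow now 2.
Augment Hall→C1→C2→Exit: bottleneck 2, flow now 4.
Augment Hall→C1→StairC→Exit: bottleneck 7, flow now 11.
Augment Hall→StairB→C2→Exit: bottleneck 2, flow now 13.
Augment Hall→StairB→StairC→Exit: bottleneck 3, flow now 16.
No augmenting path remains; maximum flow = 16.
By max-flow min-cut, the minimum cut capacity equals the max flow.
In the residual graph, reachable from Hall: {Hall, C1, StairB, StairA, C2, StairC}.
Min-cut edges: StairA→Exit (2), C2→Exit (4), StairC→Exit (10); capacity 2 + 4 + 10 = 16.

16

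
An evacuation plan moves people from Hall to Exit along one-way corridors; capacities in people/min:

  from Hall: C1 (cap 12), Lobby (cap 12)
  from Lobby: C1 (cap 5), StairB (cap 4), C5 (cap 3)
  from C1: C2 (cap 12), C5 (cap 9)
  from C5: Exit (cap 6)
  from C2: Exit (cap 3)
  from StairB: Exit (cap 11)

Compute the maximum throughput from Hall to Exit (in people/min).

13

Augment Hall→Lobby→C5→Exit: bottleneck 3, flow now 3.
Augment Hall→Lobby→StairB→Exit: bottleneck 4, flow now 7.
Augment Hall→C1→C5→Exit: bottleneck 3, flow now 10.
Augment Hall→C1→C2→Exit: bottleneck 3, flow now 13.
No augmenting path remains; maximum flow = 13.
In the residual graph, reachable from Hall: {Hall, Lobby, C1, C5, C2}.
Min-cut edges: Lobby→StairB (4), C5→Exit (6), C2→Exit (3); capacity 4 + 6 + 3 = 13.
This cut is saturated, so no flow can exceed 13.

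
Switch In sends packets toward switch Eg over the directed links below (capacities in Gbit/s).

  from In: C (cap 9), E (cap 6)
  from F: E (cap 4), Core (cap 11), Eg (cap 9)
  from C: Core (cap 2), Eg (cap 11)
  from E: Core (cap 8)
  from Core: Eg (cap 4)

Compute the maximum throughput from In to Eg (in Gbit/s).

Augment In→C→Eg: bottleneck 9, flow now 9.
Augment In→E→Core→Eg: bottleneck 4, flow now 13.
No augmenting path remains; maximum flow = 13.
In the residual graph, reachable from In: {In, E, Core}.
Min-cut edges: In→C (9), Core→Eg (4); capacity 9 + 4 = 13.
This cut is saturated, so no flow can exceed 13.

13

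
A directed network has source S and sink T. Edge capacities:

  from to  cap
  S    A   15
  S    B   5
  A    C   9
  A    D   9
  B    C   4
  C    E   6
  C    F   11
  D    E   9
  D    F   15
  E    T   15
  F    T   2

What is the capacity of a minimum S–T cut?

17

Augment S→A→C→E→T: bottleneck 6, flow now 6.
Augment S→A→C→F→T: bottleneck 2, flow now 8.
Augment S→A→D→E→T: bottleneck 7, flow now 15.
Augment S→B→C→A→D→E→T: bottleneck 2, flow now 17. (uses reverse residual edge)
No augmenting path remains; maximum flow = 17.
By max-flow min-cut, the minimum cut capacity equals the max flow.
In the residual graph, reachable from S: {S, A, B, C, F}.
Min-cut edges: A→D (9), C→E (6), F→T (2); capacity 9 + 6 + 2 = 17.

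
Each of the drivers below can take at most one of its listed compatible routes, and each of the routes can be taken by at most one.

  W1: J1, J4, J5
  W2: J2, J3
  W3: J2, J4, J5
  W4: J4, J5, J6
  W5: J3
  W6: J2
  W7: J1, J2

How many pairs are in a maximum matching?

6

Unit-capacity flow: source→left, listed edges, right→sink; max matching = max flow.
Augmenting path W1→J1 (+1); matched 1.
Augmenting path W2→J2 (+1); matched 2.
Augmenting path W3→J4 (+1); matched 3.
Augmenting path W4→J5 (+1); matched 4.
Augmenting path W5→J3 (+1); matched 5.
Augmenting path W7→J1→W1→J5→W4→J6 (+1); matched 6.
No augmenting path remains; maximum matching = 6.
König certificate: {W1, W3, W4, W7, J2, J3} is a vertex cover of size 6 (every listed pair touches it), so no matching can be larger.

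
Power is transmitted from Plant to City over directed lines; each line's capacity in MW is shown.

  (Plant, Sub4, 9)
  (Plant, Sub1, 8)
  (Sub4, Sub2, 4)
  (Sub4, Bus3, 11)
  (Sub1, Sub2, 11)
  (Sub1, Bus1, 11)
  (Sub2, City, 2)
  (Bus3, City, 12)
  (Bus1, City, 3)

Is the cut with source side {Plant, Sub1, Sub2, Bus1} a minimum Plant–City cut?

Given cut capacity: 9 + 2 + 3 = 14.
Augment Plant→Sub4→Sub2→City: bottleneck 2, flow now 2.
Augment Plant→Sub4→Bus3→City: bottleneck 7, flow now 9.
Augment Plant→Sub1→Bus1→City: bottleneck 3, flow now 12.
Augment Plant→Sub1→Sub2→Sub4→Bus3→City: bottleneck 2, flow now 14. (uses reverse residual edge)
No augmenting path remains; maximum flow = 14.
Cut capacity 14 equals the max flow, so it is a minimum cut.

Yes — it is a minimum cut (capacity 14).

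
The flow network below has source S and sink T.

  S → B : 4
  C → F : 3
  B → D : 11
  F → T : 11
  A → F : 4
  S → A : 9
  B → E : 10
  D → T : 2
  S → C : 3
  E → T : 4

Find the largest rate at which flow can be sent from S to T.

Augment S→A→F→T: bottleneck 4, flow now 4.
Augment S→B→D→T: bottleneck 2, flow now 6.
Augment S→B→E→T: bottleneck 2, flow now 8.
Augment S→C→F→T: bottleneck 3, flow now 11.
No augmenting path remains; maximum flow = 11.
In the residual graph, reachable from S: {S, A}.
Min-cut edges: S→B (4), S→C (3), A→F (4); capacity 4 + 3 + 4 = 11.
This cut is saturated, so no flow can exceed 11.

11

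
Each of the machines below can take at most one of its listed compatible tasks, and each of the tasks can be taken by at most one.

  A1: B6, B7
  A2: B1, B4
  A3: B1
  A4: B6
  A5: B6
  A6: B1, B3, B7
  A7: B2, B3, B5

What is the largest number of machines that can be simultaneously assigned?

6

Unit-capacity flow: source→left, listed edges, right→sink; max matching = max flow.
Augmenting path A1→B6 (+1); matched 1.
Augmenting path A2→B1 (+1); matched 2.
Augmenting path A6→B3 (+1); matched 3.
Augmenting path A7→B2 (+1); matched 4.
Augmenting path A3→B1→A2→B4 (+1); matched 5.
Augmenting path A4→B6→A1→B7 (+1); matched 6.
No augmenting path remains; maximum matching = 6.
König certificate: {A1, A2, A3, A6, A7, B6} is a vertex cover of size 6 (every listed pair touches it), so no matching can be larger.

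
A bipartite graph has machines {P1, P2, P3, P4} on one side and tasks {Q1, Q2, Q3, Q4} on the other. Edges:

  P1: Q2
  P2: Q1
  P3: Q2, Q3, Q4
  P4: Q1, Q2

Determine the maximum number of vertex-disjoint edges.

3

Unit-capacity flow: source→left, listed edges, right→sink; max matching = max flow.
Augmenting path P1→Q2 (+1); matched 1.
Augmenting path P2→Q1 (+1); matched 2.
Augmenting path P3→Q3 (+1); matched 3.
No augmenting path remains; maximum matching = 3.
König certificate: {P3, Q1, Q2} is a vertex cover of size 3 (every listed pair touches it), so no matching can be larger.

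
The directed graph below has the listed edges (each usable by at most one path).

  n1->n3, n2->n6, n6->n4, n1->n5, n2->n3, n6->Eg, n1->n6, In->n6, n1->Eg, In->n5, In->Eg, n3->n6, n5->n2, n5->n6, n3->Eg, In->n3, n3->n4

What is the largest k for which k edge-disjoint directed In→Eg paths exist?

3

Assign every edge capacity 1; by Menger, the answer equals the max flow.
Path In→Eg (+1); total 1.
Path In→n3→Eg (+1); total 2.
Path In→n6→Eg (+1); total 3.
No residual In→Eg path; max flow = 3.
Certifying cut of size 3: {In→Eg, n3→Eg, n6→Eg}.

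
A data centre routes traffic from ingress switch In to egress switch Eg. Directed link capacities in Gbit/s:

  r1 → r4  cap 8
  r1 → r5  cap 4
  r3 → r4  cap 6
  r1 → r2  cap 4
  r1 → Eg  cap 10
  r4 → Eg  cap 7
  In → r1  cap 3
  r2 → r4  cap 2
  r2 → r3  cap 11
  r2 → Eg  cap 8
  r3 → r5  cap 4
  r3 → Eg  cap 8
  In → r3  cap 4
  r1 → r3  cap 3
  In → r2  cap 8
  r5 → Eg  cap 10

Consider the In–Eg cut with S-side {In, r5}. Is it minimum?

Given cut capacity: 3 + 8 + 4 + 10 = 25.
Augment In→r1→Eg: bottleneck 3, flow now 3.
Augment In→r2→Eg: bottleneck 8, flow now 11.
Augment In→r3→Eg: bottleneck 4, flow now 15.
No augmenting path remains; maximum flow = 15.
In the residual graph, reachable from In: {In}.
Min-cut edges: In→r1 (3), In→r2 (8), In→r3 (4); capacity 3 + 8 + 4 = 15.
Cut capacity 25 exceeds the max flow 15, so it is not minimum.

No — its capacity is 25, but the minimum cut has capacity 15.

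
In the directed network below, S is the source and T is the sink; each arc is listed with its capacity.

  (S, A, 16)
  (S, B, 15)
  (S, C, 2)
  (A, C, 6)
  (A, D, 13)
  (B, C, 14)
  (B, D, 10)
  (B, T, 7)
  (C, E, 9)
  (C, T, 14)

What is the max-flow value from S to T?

Augment S→B→T: bottleneck 7, flow now 7.
Augment S→C→T: bottleneck 2, flow now 9.
Augment S→A→C→T: bottleneck 6, flow now 15.
Augment S→B→C→T: bottleneck 6, flow now 21.
No augmenting path remains; maximum flow = 21.
In the residual graph, reachable from S: {S, A, B, C, D, E}.
Min-cut edges: B→T (7), C→T (14); capacity 7 + 14 = 21.
This cut is saturated, so no flow can exceed 21.

21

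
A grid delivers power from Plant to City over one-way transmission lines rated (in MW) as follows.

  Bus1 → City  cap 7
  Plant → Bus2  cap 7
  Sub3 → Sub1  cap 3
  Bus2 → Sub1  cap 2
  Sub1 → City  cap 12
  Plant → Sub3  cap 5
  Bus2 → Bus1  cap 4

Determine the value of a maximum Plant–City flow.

Augment Plant→Bus2→Sub1→City: bottleneck 2, flow now 2.
Augment Plant→Bus2→Bus1→City: bottleneck 4, flow now 6.
Augment Plant→Sub3→Sub1→City: bottleneck 3, flow now 9.
No augmenting path remains; maximum flow = 9.
In the residual graph, reachable from Plant: {Plant, Bus2, Sub3}.
Min-cut edges: Bus2→Sub1 (2), Bus2→Bus1 (4), Sub3→Sub1 (3); capacity 2 + 4 + 3 = 9.
This cut is saturated, so no flow can exceed 9.

9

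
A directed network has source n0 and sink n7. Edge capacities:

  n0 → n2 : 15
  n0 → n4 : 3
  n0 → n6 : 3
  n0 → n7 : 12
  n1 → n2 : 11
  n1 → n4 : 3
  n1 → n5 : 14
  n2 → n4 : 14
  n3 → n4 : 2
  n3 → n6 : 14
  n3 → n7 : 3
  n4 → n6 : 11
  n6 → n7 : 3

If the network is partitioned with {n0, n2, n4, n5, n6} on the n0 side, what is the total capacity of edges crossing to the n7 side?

15

Edges leaving {n0, n2, n4, n5, n6}: n0→n7 (12), n6→n7 (3).
Cut capacity = 12 + 3 = 15.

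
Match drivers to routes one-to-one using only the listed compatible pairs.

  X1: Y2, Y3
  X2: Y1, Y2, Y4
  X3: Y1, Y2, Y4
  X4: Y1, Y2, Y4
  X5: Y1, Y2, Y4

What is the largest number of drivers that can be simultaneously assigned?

4

Unit-capacity flow: source→left, listed edges, right→sink; max matching = max flow.
Augmenting path X1→Y2 (+1); matched 1.
Augmenting path X2→Y1 (+1); matched 2.
Augmenting path X3→Y4 (+1); matched 3.
Augmenting path X4→Y2→X1→Y3 (+1); matched 4.
No augmenting path remains; maximum matching = 4.
König certificate: {X1, Y1, Y2, Y4} is a vertex cover of size 4 (every listed pair touches it), so no matching can be larger.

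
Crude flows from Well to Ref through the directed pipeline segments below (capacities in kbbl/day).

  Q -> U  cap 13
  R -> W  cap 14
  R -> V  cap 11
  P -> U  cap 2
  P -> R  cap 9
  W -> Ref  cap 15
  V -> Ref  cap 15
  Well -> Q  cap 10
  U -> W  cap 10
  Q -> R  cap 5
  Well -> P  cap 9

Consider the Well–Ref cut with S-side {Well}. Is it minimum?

Given cut capacity: 9 + 10 = 19.
Augment Well→P→R→V→Ref: bottleneck 9, flow now 9.
Augment Well→Q→R→V→Ref: bottleneck 2, flow now 11.
Augment Well→Q→R→W→Ref: bottleneck 3, flow now 14.
Augment Well→Q→U→W→Ref: bottleneck 5, flow now 19.
No augmenting path remains; maximum flow = 19.
Cut capacity 19 equals the max flow, so it is a minimum cut.

Yes — it is a minimum cut (capacity 19).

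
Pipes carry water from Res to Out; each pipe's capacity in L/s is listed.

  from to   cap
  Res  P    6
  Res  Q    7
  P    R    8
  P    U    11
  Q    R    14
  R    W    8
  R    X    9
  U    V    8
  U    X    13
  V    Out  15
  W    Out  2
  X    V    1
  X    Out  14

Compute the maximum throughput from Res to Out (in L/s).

Augment Res→P→R→W→Out: bottleneck 2, flow now 2.
Augment Res→P→R→X→Out: bottleneck 4, flow now 6.
Augment Res→Q→R→X→Out: bottleneck 5, flow now 11.
Augment Res→Q→R→P→U→V→Out: bottleneck 2, flow now 13. (uses reverse residual edge)
No augmenting path remains; maximum flow = 13.
In the residual graph, reachable from Res: {Res}.
Min-cut edges: Res→P (6), Res→Q (7); capacity 6 + 7 = 13.
This cut is saturated, so no flow can exceed 13.

13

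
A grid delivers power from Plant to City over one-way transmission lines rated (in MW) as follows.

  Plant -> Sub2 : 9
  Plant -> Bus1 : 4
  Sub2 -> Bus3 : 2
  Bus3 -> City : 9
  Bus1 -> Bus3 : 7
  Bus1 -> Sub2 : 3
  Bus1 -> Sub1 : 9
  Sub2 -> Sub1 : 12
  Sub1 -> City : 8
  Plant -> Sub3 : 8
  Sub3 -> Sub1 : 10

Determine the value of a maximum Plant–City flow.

14

Augment Plant→Sub3→Sub1→City: bottleneck 8, flow now 8.
Augment Plant→Bus1→Bus3→City: bottleneck 4, flow now 12.
Augment Plant→Sub2→Bus3→City: bottleneck 2, flow now 14.
No augmenting path remains; maximum flow = 14.
In the residual graph, reachable from Plant: {Plant, Sub3, Sub2, Sub1}.
Min-cut edges: Plant→Bus1 (4), Sub2→Bus3 (2), Sub1→City (8); capacity 4 + 2 + 8 = 14.
This cut is saturated, so no flow can exceed 14.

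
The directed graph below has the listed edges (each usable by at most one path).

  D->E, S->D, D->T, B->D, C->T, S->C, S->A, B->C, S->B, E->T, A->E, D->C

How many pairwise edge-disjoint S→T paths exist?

Assign every edge capacity 1; by Menger, the answer equals the max flow.
Path S→C→T (+1); total 1.
Path S→D→T (+1); total 2.
Path S→A→E→T (+1); total 3.
No residual S→T path; max flow = 3.
Certifying cut of size 3: {C→T, D→T, E→T}.

3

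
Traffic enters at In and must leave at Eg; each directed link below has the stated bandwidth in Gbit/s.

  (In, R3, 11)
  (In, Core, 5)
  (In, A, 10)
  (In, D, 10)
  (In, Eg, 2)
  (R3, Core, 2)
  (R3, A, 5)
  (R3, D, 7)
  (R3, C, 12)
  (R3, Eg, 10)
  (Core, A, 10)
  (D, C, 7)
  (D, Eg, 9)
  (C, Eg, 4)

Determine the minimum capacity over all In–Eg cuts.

Augment In→Eg: bottleneck 2, flow now 2.
Augment In→R3→Eg: bottleneck 10, flow now 12.
Augment In→D→Eg: bottleneck 9, flow now 21.
Augment In→R3→C→Eg: bottleneck 1, flow now 22.
Augment In→D→C→Eg: bottleneck 1, flow now 23.
No augmenting path remains; maximum flow = 23.
By max-flow min-cut, the minimum cut capacity equals the max flow.
In the residual graph, reachable from In: {In, Core, A}.
Min-cut edges: In→R3 (11), In→D (10), In→Eg (2); capacity 11 + 10 + 2 = 23.

23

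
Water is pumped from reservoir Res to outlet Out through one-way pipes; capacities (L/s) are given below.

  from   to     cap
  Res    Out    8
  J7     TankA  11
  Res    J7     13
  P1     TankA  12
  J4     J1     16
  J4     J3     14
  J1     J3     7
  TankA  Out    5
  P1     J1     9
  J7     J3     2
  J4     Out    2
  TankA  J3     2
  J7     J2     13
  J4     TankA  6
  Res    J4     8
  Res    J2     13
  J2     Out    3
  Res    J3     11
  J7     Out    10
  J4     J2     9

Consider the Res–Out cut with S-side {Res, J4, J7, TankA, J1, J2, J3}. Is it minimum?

Given cut capacity: 8 + 2 + 10 + 5 + 3 = 28.
Augment Res→Out: bottleneck 8, flow now 8.
Augment Res→J4→Out: bottleneck 2, flow now 10.
Augment Res→J7→Out: bottleneck 10, flow now 20.
Augment Res→J2→Out: bottleneck 3, flow now 23.
Augment Res→J4→TankA→Out: bottleneck 5, flow now 28.
No augmenting path remains; maximum flow = 28.
Cut capacity 28 equals the max flow, so it is a minimum cut.

Yes — it is a minimum cut (capacity 28).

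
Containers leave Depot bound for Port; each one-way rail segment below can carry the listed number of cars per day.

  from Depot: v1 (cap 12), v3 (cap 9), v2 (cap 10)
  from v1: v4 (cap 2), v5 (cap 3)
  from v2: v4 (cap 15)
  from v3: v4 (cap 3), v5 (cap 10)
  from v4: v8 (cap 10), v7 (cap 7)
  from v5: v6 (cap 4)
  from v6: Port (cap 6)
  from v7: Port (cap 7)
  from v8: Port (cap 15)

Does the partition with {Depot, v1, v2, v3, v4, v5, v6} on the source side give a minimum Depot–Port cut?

No — its capacity is 23, but the minimum cut has capacity 19.

Given cut capacity: 7 + 10 + 6 = 23.
Augment Depot→v1→v4→v7→Port: bottleneck 2, flow now 2.
Augment Depot→v1→v5→v6→Port: bottleneck 3, flow now 5.
Augment Depot→v2→v4→v7→Port: bottleneck 5, flow now 10.
Augment Depot→v2→v4→v8→Port: bottleneck 5, flow now 15.
Augment Depot→v3→v4→v8→Port: bottleneck 3, flow now 18.
Augment Depot→v3→v5→v6→Port: bottleneck 1, flow now 19.
No augmenting path remains; maximum flow = 19.
In the residual graph, reachable from Depot: {Depot, v1, v3, v5}.
Min-cut edges: Depot→v2 (10), v1→v4 (2), v3→v4 (3), v5→v6 (4); capacity 10 + 2 + 3 + 4 = 19.
Cut capacity 23 exceeds the max flow 19, so it is not minimum.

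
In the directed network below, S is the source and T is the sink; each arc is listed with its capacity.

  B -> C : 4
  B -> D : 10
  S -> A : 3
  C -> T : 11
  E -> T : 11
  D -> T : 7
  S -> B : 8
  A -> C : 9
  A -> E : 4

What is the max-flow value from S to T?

11

Augment S→A→C→T: bottleneck 3, flow now 3.
Augment S→B→C→T: bottleneck 4, flow now 7.
Augment S→B→D→T: bottleneck 4, flow now 11.
No augmenting path remains; maximum flow = 11.
In the residual graph, reachable from S: {S}.
Min-cut edges: S→A (3), S→B (8); capacity 3 + 8 = 11.
This cut is saturated, so no flow can exceed 11.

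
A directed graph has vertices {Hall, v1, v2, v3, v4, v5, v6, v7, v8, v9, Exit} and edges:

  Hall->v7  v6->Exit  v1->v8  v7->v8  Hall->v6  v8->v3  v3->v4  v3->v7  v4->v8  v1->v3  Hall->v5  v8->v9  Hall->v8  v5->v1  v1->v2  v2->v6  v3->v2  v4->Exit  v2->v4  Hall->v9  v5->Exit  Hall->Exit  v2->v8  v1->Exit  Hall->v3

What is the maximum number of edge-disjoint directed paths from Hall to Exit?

Assign every edge capacity 1; by Menger, the answer equals the max flow.
Path Hall→Exit (+1); total 1.
Path Hall→v5→Exit (+1); total 2.
Path Hall→v6→Exit (+1); total 3.
Path Hall→v3→v4→Exit (+1); total 4.
No residual Hall→Exit path; max flow = 4.
Certifying cut of size 4: {Hall→Exit, Hall→v5, v4→Exit, v6→Exit}.

4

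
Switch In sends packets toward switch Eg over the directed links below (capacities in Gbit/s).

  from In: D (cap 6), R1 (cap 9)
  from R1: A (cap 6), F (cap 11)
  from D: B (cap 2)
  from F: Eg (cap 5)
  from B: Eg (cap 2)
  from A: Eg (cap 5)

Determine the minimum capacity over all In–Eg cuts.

11

Augment In→R1→F→Eg: bottleneck 5, flow now 5.
Augment In→R1→A→Eg: bottleneck 4, flow now 9.
Augment In→D→B→Eg: bottleneck 2, flow now 11.
No augmenting path remains; maximum flow = 11.
By max-flow min-cut, the minimum cut capacity equals the max flow.
In the residual graph, reachable from In: {In, D}.
Min-cut edges: In→R1 (9), D→B (2); capacity 9 + 2 = 11.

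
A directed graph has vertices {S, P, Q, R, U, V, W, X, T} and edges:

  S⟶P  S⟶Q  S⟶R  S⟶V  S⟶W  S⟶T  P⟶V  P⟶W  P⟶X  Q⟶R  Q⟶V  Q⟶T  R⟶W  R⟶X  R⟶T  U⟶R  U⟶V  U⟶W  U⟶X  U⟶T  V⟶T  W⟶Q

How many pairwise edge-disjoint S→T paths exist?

Assign every edge capacity 1; by Menger, the answer equals the max flow.
Path S→T (+1); total 1.
Path S→Q→T (+1); total 2.
Path S→R→T (+1); total 3.
Path S→V→T (+1); total 4.
No residual S→T path; max flow = 4.
Certifying cut of size 4: {Q→T, R→T, S→T, V→T}.

4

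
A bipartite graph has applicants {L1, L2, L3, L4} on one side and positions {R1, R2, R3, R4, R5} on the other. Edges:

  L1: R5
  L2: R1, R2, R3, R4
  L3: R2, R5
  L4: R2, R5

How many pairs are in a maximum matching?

3

Unit-capacity flow: source→left, listed edges, right→sink; max matching = max flow.
Augmenting path L1→R5 (+1); matched 1.
Augmenting path L2→R1 (+1); matched 2.
Augmenting path L3→R2 (+1); matched 3.
No augmenting path remains; maximum matching = 3.
König certificate: {L2, R2, R5} is a vertex cover of size 3 (every listed pair touches it), so no matching can be larger.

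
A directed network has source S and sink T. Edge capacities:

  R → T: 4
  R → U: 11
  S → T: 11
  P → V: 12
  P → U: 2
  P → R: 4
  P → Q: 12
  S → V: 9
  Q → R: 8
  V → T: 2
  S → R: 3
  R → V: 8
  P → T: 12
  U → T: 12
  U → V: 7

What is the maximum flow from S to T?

Augment S→T: bottleneck 11, flow now 11.
Augment S→R→T: bottleneck 3, flow now 14.
Augment S→V→T: bottleneck 2, flow now 16.
No augmenting path remains; maximum flow = 16.
In the residual graph, reachable from S: {S, V}.
Min-cut edges: S→R (3), S→T (11), V→T (2); capacity 3 + 11 + 2 = 16.
This cut is saturated, so no flow can exceed 16.

16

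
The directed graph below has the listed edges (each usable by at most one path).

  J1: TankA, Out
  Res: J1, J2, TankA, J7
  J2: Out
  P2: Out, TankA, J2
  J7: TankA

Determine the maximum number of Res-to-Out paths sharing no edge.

2

Assign every edge capacity 1; by Menger, the answer equals the max flow.
Path Res→J1→Out (+1); total 1.
Path Res→J2→Out (+1); total 2.
No residual Res→Out path; max flow = 2.
Certifying cut of size 2: {Res→J1, Res→J2}.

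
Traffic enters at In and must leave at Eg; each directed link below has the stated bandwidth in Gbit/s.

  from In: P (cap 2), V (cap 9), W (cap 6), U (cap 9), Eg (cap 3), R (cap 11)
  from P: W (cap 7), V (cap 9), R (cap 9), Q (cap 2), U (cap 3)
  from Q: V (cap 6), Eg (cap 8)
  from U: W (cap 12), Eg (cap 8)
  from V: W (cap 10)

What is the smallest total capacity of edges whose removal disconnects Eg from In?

13

Augment In→Eg: bottleneck 3, flow now 3.
Augment In→U→Eg: bottleneck 8, flow now 11.
Augment In→P→Q→Eg: bottleneck 2, flow now 13.
No augmenting path remains; maximum flow = 13.
By max-flow min-cut, the minimum cut capacity equals the max flow.
In the residual graph, reachable from In: {In, R, U, V, W}.
Min-cut edges: In→P (2), In→Eg (3), U→Eg (8); capacity 2 + 3 + 8 = 13.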